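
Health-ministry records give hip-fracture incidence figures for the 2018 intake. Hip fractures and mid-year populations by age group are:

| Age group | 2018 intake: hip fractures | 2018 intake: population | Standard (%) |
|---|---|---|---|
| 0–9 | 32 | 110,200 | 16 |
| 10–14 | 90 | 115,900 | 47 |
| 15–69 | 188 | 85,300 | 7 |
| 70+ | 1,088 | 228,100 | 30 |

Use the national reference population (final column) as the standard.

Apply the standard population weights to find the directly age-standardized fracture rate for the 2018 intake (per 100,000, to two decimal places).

199.67

Age-specific rates per 100,000 for the 2018 intake: 29.04, 77.65, 220.40, 476.98.
Standard weights: 0.16, 0.47, 0.07, 0.30.
Standardized rate: 0.1600×29.04 + 0.4700×77.65 + 0.0700×220.40 + 0.3000×476.98 = 199.6661 per 100,000.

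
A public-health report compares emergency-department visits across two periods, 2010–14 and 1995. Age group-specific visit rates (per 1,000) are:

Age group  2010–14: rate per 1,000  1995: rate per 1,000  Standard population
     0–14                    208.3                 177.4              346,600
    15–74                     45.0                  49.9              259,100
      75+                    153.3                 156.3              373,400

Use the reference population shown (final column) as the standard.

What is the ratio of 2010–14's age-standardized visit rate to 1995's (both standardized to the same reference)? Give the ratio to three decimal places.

Standard total = 979,100; weights = 0.3540, 0.2646, 0.3814.
2010–14: 0.3540×208.3 + 0.2646×45.0 + 0.3814×153.3 = 144.1104 per 1,000.
1995: 0.3540×177.4 + 0.2646×49.9 + 0.3814×156.3 = 135.6127 per 1,000.
Ratio = 144.1104 ÷ 135.6127 = 1.06266.

1.063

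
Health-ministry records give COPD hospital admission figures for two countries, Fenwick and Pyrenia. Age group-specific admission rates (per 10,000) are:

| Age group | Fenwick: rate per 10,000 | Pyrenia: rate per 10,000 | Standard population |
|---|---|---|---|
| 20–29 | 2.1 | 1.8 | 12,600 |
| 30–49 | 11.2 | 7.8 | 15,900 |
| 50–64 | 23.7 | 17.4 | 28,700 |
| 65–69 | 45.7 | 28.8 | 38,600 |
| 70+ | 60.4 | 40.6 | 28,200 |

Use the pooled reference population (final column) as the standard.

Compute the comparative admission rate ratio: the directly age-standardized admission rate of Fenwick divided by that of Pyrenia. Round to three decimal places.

Standard total = 124,000; weights = 0.1016, 0.1282, 0.2315, 0.3113, 0.2274.
Fenwick: 0.1016×2.1 + 0.1282×11.2 + 0.2315×23.7 + 0.3113×45.7 + 0.2274×60.4 = 35.0970 per 10,000.
Pyrenia: 0.1016×1.8 + 0.1282×7.8 + 0.2315×17.4 + 0.3113×28.8 + 0.2274×40.6 = 23.4087 per 10,000.
Ratio = 35.0970 ÷ 23.4087 = 1.49931.

1.499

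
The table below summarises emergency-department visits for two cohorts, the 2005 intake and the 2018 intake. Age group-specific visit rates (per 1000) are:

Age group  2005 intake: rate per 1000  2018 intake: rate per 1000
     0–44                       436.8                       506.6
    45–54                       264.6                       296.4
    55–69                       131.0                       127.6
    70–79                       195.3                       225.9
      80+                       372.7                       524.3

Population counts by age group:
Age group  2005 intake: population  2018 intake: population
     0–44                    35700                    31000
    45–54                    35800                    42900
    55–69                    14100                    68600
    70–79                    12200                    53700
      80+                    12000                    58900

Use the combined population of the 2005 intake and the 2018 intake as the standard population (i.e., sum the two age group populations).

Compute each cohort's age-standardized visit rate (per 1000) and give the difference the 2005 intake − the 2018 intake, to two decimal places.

Combined standard total = 364900; weights = 0.1828, 0.2157, 0.2266, 0.1806, 0.1943.
The 2005 intake: 0.1828×436.8 + 0.2157×264.6 + 0.2266×131.0 + 0.1806×195.3 + 0.1943×372.7 = 274.2861 per 1000.
The 2018 intake: 0.1828×506.6 + 0.2157×296.4 + 0.2266×127.6 + 0.1806×225.9 + 0.1943×524.3 = 328.1148 per 1000.
Difference = 274.2861 − 328.1148 = -53.8288.

-53.83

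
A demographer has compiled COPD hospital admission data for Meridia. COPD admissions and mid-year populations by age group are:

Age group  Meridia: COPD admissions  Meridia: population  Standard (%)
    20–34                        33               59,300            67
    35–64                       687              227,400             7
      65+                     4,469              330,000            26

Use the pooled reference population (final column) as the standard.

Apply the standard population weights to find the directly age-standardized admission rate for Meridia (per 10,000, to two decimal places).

41.05

Age-specific rates per 10,000 for Meridia: 5.56, 30.21, 135.42.
Standard weights: 0.67, 0.07, 0.26.
Standardized rate: 0.6700×5.56 + 0.0700×30.21 + 0.2600×135.42 = 41.0536 per 10,000.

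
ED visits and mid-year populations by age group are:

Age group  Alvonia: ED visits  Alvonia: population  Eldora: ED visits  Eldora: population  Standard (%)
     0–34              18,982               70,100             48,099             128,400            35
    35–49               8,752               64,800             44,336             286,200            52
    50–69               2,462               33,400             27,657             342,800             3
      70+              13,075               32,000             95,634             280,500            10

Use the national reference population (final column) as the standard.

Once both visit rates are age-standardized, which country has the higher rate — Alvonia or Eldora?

Eldora

Age-specific rates per 1,000 for Alvonia: 270.785, 135.062, 73.713, 408.594.
For Eldora: 374.603, 154.913, 80.680, 340.941.
Standard weights: 0.35, 0.52, 0.03, 0.10.
Alvonia: 0.3500×270.785 + 0.5200×135.062 + 0.0300×73.713 + 0.1000×408.594 = 208.0775 per 1,000.
Eldora: 0.3500×374.603 + 0.5200×154.913 + 0.0300×80.680 + 0.1000×340.941 = 248.1801 per 1,000.
The crude rates (216.03 vs 207.85) would put Alvonia higher, but that reflects its age composition; once standardized to a common age structure, Eldora has the higher underlying rate.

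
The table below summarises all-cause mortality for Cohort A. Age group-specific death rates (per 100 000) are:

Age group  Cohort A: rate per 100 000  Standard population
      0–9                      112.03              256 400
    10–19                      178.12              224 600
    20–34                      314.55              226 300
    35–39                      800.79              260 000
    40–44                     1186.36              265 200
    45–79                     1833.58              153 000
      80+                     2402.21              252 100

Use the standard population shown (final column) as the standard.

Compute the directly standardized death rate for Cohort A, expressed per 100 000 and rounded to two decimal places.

945.82

Standard total = 1 637 600; weights = 0.1566, 0.1372, 0.1382, 0.1588, 0.1619, 0.0934, 0.1539.
Standardized rate: 0.1566×112.03 + 0.1372×178.12 + 0.1382×314.55 + 0.1588×800.79 + 0.1619×1186.36 + 0.0934×1833.58 + 0.1539×2402.21 = 945.8206 per 100 000.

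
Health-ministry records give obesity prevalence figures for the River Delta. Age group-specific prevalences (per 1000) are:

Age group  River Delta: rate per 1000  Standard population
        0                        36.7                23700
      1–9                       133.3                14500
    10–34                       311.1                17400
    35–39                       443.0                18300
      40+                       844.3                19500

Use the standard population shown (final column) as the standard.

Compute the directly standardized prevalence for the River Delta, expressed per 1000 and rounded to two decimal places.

Standard total = 93400; weights = 0.2537, 0.1552, 0.1863, 0.1959, 0.2088.
Standardized rate: 0.2537×36.7 + 0.1552×133.3 + 0.1863×311.1 + 0.1959×443.0 + 0.2088×844.3 = 351.0335 per 1000.

351.03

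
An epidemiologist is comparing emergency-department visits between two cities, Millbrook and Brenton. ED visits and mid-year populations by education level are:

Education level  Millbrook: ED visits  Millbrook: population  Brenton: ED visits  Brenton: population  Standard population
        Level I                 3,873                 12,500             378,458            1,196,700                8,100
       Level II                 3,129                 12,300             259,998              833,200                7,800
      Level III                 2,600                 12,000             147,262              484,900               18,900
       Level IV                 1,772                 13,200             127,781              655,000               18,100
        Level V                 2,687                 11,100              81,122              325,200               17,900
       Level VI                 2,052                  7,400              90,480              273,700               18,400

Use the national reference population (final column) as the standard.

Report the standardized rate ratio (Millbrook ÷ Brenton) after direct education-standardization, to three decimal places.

Education-specific rates per 1,000 for Millbrook: 309.840, 254.390, 216.667, 134.242, 242.072, 277.297.
For Brenton: 316.251, 312.048, 303.696, 195.085, 249.453, 330.581.
Standard total = 89,200; weights = 0.0908, 0.0874, 0.2119, 0.2029, 0.2007, 0.2063.
Millbrook: 0.0908×309.840 + 0.0874×254.390 + 0.2119×216.667 + 0.2029×134.242 + 0.2007×242.072 + 0.2063×277.297 = 229.3060 per 1,000.
Brenton: 0.0908×316.251 + 0.0874×312.048 + 0.2119×303.696 + 0.2029×195.085 + 0.2007×249.453 + 0.2063×330.581 = 278.1883 per 1,000.
Ratio = 229.3060 ÷ 278.1883 = 0.82428.

0.824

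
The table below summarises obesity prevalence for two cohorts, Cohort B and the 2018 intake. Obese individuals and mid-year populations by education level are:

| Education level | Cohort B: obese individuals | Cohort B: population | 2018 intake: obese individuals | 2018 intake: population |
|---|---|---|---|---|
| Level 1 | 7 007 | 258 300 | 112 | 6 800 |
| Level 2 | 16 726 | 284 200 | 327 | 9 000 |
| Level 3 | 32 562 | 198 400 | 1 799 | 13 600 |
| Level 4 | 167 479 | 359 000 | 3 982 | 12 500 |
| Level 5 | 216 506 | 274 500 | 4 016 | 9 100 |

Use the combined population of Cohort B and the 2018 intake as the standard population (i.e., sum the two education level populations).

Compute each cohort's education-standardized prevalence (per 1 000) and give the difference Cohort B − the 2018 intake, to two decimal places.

Education-specific rates per 1 000 for Cohort B: 27.127, 58.853, 164.123, 466.515, 788.729.
For the 2018 intake: 16.471, 36.333, 132.279, 318.560, 441.319.
Combined standard total = 1 425 400; weights = 0.1860, 0.2057, 0.1487, 0.2606, 0.1990.
Cohort B: 0.1860×27.127 + 0.2057×58.853 + 0.1487×164.123 + 0.2606×466.515 + 0.1990×788.729 = 320.0751 per 1 000.
The 2018 intake: 0.1860×16.471 + 0.2057×36.333 + 0.1487×132.279 + 0.2606×318.560 + 0.1990×441.319 = 201.0422 per 1 000.
Difference = 320.0751 − 201.0422 = 119.0329.

119.03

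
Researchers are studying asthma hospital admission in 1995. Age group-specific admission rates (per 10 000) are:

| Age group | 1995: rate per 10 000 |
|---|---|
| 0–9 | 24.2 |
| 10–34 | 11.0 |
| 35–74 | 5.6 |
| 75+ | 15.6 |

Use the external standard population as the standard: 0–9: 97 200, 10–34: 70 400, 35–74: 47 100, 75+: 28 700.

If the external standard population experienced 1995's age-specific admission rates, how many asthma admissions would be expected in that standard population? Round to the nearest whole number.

Expected asthma admissions = Σ (standard pop × age-specific rate ÷ 10 000)
= 97 200×24.2/10 000 + 70 400×11.0/10 000 + 47 100×5.6/10 000 + 28 700×15.6/10 000
= 235.22 + 77.44 + 26.38 + 44.77 = 383.81.

384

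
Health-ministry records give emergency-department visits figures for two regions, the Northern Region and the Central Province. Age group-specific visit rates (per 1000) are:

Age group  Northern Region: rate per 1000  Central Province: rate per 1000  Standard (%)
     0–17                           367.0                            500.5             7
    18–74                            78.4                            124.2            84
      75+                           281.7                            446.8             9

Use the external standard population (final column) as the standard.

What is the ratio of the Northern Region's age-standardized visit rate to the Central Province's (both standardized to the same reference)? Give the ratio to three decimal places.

Standard weights: 0.07, 0.84, 0.09.
The Northern Region: 0.0700×367.0 + 0.8400×78.4 + 0.0900×281.7 = 116.8990 per 1000.
The Central Province: 0.0700×500.5 + 0.8400×124.2 + 0.0900×446.8 = 179.5750 per 1000.
Ratio = 116.8990 ÷ 179.5750 = 0.65098.

0.651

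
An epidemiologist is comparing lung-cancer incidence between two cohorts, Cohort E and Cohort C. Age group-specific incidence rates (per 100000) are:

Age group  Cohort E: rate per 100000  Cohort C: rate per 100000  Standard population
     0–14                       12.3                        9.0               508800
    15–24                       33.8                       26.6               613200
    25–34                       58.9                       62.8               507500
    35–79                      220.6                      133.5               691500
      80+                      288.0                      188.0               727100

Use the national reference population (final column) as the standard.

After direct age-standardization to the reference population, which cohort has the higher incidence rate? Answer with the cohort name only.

Standard total = 3048100; weights = 0.1669, 0.2012, 0.1665, 0.2269, 0.2385.
Cohort E: 0.1669×12.3 + 0.2012×33.8 + 0.1665×58.9 + 0.2269×220.6 + 0.2385×288.0 = 137.4055 per 100000.
Cohort C: 0.1669×9.0 + 0.2012×26.6 + 0.1665×62.8 + 0.2269×133.5 + 0.2385×188.0 = 92.4416 per 100000.

Cohort E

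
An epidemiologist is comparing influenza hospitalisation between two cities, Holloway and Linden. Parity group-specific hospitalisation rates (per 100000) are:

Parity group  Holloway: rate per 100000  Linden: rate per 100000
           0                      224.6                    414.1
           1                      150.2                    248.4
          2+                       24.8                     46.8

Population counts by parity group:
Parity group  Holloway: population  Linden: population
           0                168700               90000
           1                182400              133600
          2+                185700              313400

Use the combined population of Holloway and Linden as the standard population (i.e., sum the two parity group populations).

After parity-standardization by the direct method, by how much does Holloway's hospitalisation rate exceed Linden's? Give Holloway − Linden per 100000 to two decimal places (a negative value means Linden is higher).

-84.78

Combined standard total = 1073800; weights = 0.2409, 0.2943, 0.4648.
Holloway: 0.2409×224.6 + 0.2943×150.2 + 0.4648×24.8 = 109.8388 per 100000.
Linden: 0.2409×414.1 + 0.2943×248.4 + 0.4648×46.8 = 194.6172 per 100000.
Difference = 109.8388 − 194.6172 = -84.7784.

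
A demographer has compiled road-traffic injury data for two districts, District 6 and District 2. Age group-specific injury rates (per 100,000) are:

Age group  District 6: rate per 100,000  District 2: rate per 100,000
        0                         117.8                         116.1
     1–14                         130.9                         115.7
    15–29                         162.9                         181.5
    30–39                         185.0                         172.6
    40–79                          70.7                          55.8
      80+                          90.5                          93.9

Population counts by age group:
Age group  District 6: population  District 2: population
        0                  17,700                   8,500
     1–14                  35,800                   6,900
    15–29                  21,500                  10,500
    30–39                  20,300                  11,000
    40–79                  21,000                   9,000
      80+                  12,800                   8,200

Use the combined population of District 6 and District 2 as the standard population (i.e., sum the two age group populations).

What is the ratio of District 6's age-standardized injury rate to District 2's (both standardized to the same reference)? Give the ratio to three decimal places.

Combined standard total = 183,200; weights = 0.1430, 0.2331, 0.1747, 0.1709, 0.1638, 0.1146.
District 6: 0.1430×117.8 + 0.2331×130.9 + 0.1747×162.9 + 0.1709×185.0 + 0.1638×70.7 + 0.1146×90.5 = 129.3700 per 100,000.
District 2: 0.1430×116.1 + 0.2331×115.7 + 0.1747×181.5 + 0.1709×172.6 + 0.1638×55.8 + 0.1146×93.9 = 124.6642 per 100,000.
Ratio = 129.3700 ÷ 124.6642 = 1.03775.

1.038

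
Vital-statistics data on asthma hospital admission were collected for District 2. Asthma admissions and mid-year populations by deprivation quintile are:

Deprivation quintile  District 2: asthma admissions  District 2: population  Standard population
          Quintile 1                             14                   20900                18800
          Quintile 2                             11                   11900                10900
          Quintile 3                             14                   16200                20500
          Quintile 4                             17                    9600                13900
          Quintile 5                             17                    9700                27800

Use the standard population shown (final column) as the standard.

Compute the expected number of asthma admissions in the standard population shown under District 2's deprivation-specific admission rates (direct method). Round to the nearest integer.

114

Deprivation-specific rates per 10000 for District 2: 6.70, 9.24, 8.64, 17.71, 17.53.
Expected asthma admissions = Σ (standard pop × deprivation-specific rate ÷ 10000)
= 18800×6.70/10000 + 10900×9.24/10000 + 20500×8.64/10000 + 13900×17.71/10000 + 27800×17.53/10000
= 12.59 + 10.08 + 17.72 + 24.61 + 48.72 = 113.72.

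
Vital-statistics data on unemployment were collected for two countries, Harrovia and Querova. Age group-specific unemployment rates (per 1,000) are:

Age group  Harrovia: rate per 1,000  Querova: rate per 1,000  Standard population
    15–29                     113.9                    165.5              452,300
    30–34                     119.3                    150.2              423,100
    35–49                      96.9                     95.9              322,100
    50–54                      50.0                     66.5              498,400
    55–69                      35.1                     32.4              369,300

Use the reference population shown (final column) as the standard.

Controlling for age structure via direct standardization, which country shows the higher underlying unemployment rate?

Querova

Standard total = 2,065,200; weights = 0.2190, 0.2049, 0.1560, 0.2413, 0.1788.
Harrovia: 0.2190×113.9 + 0.2049×119.3 + 0.1560×96.9 + 0.2413×50.0 + 0.1788×35.1 = 82.8427 per 1,000.
Querova: 0.2190×165.5 + 0.2049×150.2 + 0.1560×95.9 + 0.2413×66.5 + 0.1788×32.4 = 103.8173 per 1,000.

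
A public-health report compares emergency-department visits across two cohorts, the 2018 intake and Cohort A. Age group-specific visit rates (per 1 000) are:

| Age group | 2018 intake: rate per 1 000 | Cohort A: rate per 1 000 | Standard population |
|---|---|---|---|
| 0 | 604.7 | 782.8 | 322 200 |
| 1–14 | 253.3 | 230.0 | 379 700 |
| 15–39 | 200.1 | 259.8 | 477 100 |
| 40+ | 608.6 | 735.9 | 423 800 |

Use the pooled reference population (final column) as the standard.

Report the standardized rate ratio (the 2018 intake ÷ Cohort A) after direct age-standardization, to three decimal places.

Standard total = 1 602 800; weights = 0.2010, 0.2369, 0.2977, 0.2644.
The 2018 intake: 0.2010×604.7 + 0.2369×253.3 + 0.2977×200.1 + 0.2644×608.6 = 402.0494 per 1 000.
Cohort A: 0.2010×782.8 + 0.2369×230.0 + 0.2977×259.8 + 0.2644×735.9 = 483.7623 per 1 000.
Ratio = 402.0494 ÷ 483.7623 = 0.83109.

0.831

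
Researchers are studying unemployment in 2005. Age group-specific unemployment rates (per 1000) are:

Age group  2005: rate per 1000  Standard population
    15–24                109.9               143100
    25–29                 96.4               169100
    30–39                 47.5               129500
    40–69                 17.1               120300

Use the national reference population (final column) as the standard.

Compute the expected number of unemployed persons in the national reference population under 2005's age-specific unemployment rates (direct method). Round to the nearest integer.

Expected unemployed persons = Σ (standard pop × age-specific rate ÷ 1000)
= 143100×109.9/1000 + 169100×96.4/1000 + 129500×47.5/1000 + 120300×17.1/1000
= 15726.69 + 16301.24 + 6151.25 + 2057.13 = 40236.31.

40236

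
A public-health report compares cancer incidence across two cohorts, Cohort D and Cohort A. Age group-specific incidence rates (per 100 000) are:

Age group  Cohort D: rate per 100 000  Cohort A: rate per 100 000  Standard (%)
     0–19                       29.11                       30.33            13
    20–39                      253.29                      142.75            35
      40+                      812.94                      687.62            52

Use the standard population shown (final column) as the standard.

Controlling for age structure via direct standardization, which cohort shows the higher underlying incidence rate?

Standard weights: 0.13, 0.35, 0.52.
Cohort D: 0.1300×29.11 + 0.3500×253.29 + 0.5200×812.94 = 515.1646 per 100 000.
Cohort A: 0.1300×30.33 + 0.3500×142.75 + 0.5200×687.62 = 411.4678 per 100 000.

Cohort D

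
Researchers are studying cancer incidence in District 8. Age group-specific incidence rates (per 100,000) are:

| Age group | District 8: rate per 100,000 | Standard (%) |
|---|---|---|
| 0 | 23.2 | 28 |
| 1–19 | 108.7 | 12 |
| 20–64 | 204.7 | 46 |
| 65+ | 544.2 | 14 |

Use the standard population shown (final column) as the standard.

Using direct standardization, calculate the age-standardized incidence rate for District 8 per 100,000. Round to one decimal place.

Standard weights: 0.28, 0.12, 0.46, 0.14.
Standardized rate: 0.2800×23.2 + 0.1200×108.7 + 0.4600×204.7 + 0.1400×544.2 = 189.8900 per 100,000.

189.9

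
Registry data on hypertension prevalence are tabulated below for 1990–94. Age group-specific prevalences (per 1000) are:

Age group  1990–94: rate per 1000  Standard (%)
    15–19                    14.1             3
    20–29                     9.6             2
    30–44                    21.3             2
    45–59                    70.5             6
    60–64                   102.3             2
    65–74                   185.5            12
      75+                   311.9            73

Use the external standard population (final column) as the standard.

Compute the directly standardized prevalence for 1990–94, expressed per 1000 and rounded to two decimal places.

Standard weights: 0.03, 0.02, 0.02, 0.06, 0.02, 0.12, 0.73.
Standardized rate: 0.0300×14.1 + 0.0200×9.6 + 0.0200×21.3 + 0.0600×70.5 + 0.0200×102.3 + 0.1200×185.5 + 0.7300×311.9 = 257.2640 per 1000.

257.26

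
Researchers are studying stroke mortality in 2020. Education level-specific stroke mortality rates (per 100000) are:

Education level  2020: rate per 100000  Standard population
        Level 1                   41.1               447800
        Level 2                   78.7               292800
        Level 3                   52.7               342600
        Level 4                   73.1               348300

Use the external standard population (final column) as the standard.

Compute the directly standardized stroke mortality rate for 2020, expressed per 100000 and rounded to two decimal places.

59.35

Standard total = 1431500; weights = 0.3128, 0.2045, 0.2393, 0.2433.
Standardized rate: 0.3128×41.1 + 0.2045×78.7 + 0.2393×52.7 + 0.2433×73.1 = 59.3529 per 100000.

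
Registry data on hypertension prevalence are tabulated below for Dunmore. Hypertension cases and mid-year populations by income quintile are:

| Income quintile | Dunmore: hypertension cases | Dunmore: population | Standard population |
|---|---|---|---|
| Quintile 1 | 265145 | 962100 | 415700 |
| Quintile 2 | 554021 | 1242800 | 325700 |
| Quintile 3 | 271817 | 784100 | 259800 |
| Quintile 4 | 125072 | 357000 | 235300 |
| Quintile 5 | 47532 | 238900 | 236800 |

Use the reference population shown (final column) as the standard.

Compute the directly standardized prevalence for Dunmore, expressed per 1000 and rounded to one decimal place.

Income-specific rates per 1000 for Dunmore: 275.590, 445.785, 346.661, 350.342, 198.962.
Standard total = 1473300; weights = 0.2822, 0.2211, 0.1763, 0.1597, 0.1607.
Standardized rate: 0.2822×275.590 + 0.2211×445.785 + 0.1763×346.661 + 0.1597×350.342 + 0.1607×198.962 = 325.3695 per 1000.

325.4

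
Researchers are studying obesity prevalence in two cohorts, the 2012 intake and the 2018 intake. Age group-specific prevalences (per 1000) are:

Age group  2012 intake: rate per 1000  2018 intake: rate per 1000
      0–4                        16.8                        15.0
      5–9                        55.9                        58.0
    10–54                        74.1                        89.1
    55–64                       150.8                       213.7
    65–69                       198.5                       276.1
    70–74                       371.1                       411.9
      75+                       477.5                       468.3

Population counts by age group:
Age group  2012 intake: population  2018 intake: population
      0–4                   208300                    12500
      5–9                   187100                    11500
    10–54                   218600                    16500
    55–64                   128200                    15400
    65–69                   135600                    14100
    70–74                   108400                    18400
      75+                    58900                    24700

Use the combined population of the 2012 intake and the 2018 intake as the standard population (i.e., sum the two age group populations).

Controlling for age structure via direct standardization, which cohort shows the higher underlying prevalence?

2018 intake

Combined standard total = 1158200; weights = 0.1906, 0.1715, 0.2030, 0.1240, 0.1293, 0.1095, 0.0722.
The 2012 intake: 0.1906×16.8 + 0.1715×55.9 + 0.2030×74.1 + 0.1240×150.8 + 0.1293×198.5 + 0.1095×371.1 + 0.0722×477.5 = 147.2776 per 1000.
The 2018 intake: 0.1906×15.0 + 0.1715×58.0 + 0.2030×89.1 + 0.1240×213.7 + 0.1293×276.1 + 0.1095×411.9 + 0.0722×468.3 = 171.9707 per 1000.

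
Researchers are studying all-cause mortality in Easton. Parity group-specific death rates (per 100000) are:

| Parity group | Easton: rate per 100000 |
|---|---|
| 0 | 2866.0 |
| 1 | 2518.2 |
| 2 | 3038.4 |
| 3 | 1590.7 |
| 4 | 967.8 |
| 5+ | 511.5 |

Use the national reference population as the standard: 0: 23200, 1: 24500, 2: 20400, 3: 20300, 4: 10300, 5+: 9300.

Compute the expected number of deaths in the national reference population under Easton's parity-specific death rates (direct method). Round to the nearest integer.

2372

Expected deaths = Σ (standard pop × parity-specific rate ÷ 100000)
= 23200×2866.0/100000 + 24500×2518.2/100000 + 20400×3038.4/100000 + 20300×1590.7/100000 + 10300×967.8/100000 + 9300×511.5/100000
= 664.91 + 616.96 + 619.83 + 322.91 + 99.68 + 47.57 = 2371.87.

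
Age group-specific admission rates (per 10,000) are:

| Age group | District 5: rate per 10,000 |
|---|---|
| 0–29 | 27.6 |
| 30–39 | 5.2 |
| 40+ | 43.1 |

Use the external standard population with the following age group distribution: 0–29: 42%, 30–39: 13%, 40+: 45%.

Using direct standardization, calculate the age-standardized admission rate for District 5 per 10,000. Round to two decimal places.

Standard weights: 0.42, 0.13, 0.45.
Standardized rate: 0.4200×27.6 + 0.1300×5.2 + 0.4500×43.1 = 31.6630 per 10,000.

31.66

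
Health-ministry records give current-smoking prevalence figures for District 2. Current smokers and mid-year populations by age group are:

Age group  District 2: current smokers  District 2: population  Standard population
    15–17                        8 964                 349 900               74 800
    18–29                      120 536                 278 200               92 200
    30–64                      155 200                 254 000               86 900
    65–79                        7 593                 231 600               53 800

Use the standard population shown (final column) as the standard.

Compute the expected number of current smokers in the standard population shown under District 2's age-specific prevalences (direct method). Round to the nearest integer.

Age-specific rates per 1 000 for District 2: 25.619, 433.271, 611.024, 32.785.
Expected current smokers = Σ (standard pop × age-specific rate ÷ 1 000)
= 74 800×25.619/1 000 + 92 200×433.271/1 000 + 86 900×611.024/1 000 + 53 800×32.785/1 000
= 1916.28 + 39947.59 + 53097.95 + 1763.83 = 96725.66.

96726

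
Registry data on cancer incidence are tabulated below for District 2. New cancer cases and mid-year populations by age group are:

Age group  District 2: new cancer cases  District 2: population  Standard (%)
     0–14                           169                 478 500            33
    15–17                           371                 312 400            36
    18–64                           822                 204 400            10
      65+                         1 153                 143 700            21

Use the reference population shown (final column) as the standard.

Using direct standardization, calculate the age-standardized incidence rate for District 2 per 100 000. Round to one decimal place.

263.1

Age-specific rates per 100 000 for District 2: 35.32, 118.76, 402.15, 802.37.
Standard weights: 0.33, 0.36, 0.10, 0.21.
Standardized rate: 0.3300×35.32 + 0.3600×118.76 + 0.1000×402.15 + 0.2100×802.37 = 263.1202 per 100 000.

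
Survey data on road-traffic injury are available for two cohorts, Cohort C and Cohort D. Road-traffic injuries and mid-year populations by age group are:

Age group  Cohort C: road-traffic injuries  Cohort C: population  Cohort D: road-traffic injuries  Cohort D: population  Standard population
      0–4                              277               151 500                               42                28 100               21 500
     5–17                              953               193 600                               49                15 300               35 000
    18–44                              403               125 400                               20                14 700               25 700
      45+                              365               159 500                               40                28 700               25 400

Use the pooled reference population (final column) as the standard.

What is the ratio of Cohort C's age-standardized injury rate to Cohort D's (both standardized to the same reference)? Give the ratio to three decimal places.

Age-specific rates per 100 000 for Cohort C: 182.84, 492.25, 321.37, 228.84.
For Cohort D: 149.47, 320.26, 136.05, 139.37.
Standard total = 107 600; weights = 0.1998, 0.3253, 0.2388, 0.2361.
Cohort C: 0.1998×182.84 + 0.3253×492.25 + 0.2388×321.37 + 0.2361×228.84 = 327.4316 per 100 000.
Cohort D: 0.1998×149.47 + 0.3253×320.26 + 0.2388×136.05 + 0.2361×139.37 = 199.4363 per 100 000.
Ratio = 327.4316 ÷ 199.4363 = 1.64179.

1.642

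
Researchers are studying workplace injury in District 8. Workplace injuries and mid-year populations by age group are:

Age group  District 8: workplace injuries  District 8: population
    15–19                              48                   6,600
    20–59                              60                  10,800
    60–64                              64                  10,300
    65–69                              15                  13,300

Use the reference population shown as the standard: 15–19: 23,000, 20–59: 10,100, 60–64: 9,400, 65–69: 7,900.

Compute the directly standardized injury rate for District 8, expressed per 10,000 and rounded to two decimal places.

Age-specific rates per 10,000 for District 8: 72.73, 55.56, 62.14, 11.28.
Standard total = 50,400; weights = 0.4563, 0.2004, 0.1865, 0.1567.
Standardized rate: 0.4563×72.73 + 0.2004×55.56 + 0.1865×62.14 + 0.1567×11.28 = 57.6788 per 10,000.

57.68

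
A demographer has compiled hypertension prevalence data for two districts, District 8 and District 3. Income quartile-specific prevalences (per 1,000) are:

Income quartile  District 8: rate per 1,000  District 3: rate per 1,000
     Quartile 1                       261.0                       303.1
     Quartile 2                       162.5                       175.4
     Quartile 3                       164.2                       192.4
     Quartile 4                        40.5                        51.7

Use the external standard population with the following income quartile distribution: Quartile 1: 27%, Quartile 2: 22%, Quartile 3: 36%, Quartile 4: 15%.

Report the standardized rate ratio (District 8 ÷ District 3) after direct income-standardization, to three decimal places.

0.868

Standard weights: 0.27, 0.22, 0.36, 0.15.
District 8: 0.2700×261.0 + 0.2200×162.5 + 0.3600×164.2 + 0.1500×40.5 = 171.4070 per 1,000.
District 3: 0.2700×303.1 + 0.2200×175.4 + 0.3600×192.4 + 0.1500×51.7 = 197.4440 per 1,000.
Ratio = 171.4070 ÷ 197.4440 = 0.86813.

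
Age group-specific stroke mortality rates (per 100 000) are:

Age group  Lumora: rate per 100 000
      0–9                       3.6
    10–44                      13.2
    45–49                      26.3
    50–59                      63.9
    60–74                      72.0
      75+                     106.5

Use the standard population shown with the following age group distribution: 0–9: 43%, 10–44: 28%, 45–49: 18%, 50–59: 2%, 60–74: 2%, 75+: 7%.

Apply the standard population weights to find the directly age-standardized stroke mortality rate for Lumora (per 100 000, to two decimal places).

Standard weights: 0.43, 0.28, 0.18, 0.02, 0.02, 0.07.
Standardized rate: 0.4300×3.6 + 0.2800×13.2 + 0.1800×26.3 + 0.0200×63.9 + 0.0200×72.0 + 0.0700×106.5 = 20.1510 per 100 000.

20.15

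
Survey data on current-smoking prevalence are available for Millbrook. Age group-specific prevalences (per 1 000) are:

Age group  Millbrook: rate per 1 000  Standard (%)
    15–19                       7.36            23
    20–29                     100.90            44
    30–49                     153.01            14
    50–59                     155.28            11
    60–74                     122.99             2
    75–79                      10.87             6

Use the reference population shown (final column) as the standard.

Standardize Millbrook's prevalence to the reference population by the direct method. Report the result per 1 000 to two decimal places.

Standard weights: 0.23, 0.44, 0.14, 0.11, 0.02, 0.06.
Standardized rate: 0.2300×7.36 + 0.4400×100.90 + 0.1400×153.01 + 0.1100×155.28 + 0.0200×122.99 + 0.0600×10.87 = 87.7030 per 1 000.

87.70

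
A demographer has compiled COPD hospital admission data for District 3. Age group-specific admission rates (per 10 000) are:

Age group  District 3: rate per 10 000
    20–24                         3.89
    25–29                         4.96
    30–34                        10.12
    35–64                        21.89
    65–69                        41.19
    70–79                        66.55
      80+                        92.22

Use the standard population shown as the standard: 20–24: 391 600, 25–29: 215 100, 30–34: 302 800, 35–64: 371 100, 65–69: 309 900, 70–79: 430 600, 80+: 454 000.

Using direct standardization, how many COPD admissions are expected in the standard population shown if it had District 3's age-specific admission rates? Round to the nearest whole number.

9707

Expected COPD admissions = Σ (standard pop × age-specific rate ÷ 10 000)
= 391 600×3.89/10 000 + 215 100×4.96/10 000 + 302 800×10.12/10 000 + 371 100×21.89/10 000 + 309 900×41.19/10 000 + 430 600×66.55/10 000 + 454 000×92.22/10 000
= 152.33 + 106.69 + 306.43 + 812.34 + 1276.48 + 2865.64 + 4186.79 = 9706.70.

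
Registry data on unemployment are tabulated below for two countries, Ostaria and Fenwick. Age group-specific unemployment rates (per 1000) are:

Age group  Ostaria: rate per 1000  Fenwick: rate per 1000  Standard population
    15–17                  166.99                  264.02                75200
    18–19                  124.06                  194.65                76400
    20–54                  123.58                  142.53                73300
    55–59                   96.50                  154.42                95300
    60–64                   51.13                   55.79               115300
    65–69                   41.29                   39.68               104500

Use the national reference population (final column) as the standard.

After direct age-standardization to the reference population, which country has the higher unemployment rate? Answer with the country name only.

Standard total = 540000; weights = 0.1393, 0.1415, 0.1357, 0.1765, 0.2135, 0.1935.
Ostaria: 0.1393×166.99 + 0.1415×124.06 + 0.1357×123.58 + 0.1765×96.50 + 0.2135×51.13 + 0.1935×41.29 = 93.5200 per 1000.
Fenwick: 0.1393×264.02 + 0.1415×194.65 + 0.1357×142.53 + 0.1765×154.42 + 0.2135×55.79 + 0.1935×39.68 = 130.4970 per 1000.

Fenwick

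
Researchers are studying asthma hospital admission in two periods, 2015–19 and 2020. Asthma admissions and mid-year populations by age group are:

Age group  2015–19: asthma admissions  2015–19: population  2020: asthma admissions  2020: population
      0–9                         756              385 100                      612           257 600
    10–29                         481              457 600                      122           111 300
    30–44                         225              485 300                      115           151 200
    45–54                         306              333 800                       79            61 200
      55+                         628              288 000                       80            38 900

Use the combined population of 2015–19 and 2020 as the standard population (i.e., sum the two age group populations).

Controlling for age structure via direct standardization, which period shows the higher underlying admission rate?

2020

Age-specific rates per 10 000 for 2015–19: 19.63, 10.51, 4.64, 9.17, 21.81.
For 2020: 23.76, 10.96, 7.61, 12.91, 20.57.
Combined standard total = 2 570 000; weights = 0.2501, 0.2214, 0.2477, 0.1537, 0.1272.
2015–19: 0.2501×19.63 + 0.2214×10.51 + 0.2477×4.64 + 0.1537×9.17 + 0.1272×21.81 = 12.5670 per 10 000.
2020: 0.2501×23.76 + 0.2214×10.96 + 0.2477×7.61 + 0.1537×12.91 + 0.1272×20.57 = 14.8513 per 10 000.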